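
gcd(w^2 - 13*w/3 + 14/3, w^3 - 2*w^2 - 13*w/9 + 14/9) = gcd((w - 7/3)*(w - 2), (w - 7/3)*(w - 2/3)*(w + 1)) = w - 7/3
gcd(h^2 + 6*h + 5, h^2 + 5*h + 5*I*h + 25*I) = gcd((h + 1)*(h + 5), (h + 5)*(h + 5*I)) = h + 5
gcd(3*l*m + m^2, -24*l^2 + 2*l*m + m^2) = 1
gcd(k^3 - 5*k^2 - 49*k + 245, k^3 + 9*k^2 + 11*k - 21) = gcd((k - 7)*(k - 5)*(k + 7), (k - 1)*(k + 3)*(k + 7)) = k + 7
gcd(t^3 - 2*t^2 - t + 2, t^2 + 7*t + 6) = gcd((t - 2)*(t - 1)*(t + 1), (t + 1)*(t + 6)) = t + 1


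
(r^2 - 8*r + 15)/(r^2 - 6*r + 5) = (r - 3)/(r - 1)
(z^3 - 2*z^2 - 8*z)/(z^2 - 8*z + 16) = z*(z + 2)/(z - 4)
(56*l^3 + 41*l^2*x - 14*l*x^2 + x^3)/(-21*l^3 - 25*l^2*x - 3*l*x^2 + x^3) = (-8*l + x)/(3*l + x)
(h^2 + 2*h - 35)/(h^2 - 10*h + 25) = (h + 7)/(h - 5)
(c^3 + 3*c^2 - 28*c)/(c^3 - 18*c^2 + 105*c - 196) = c*(c + 7)/(c^2 - 14*c + 49)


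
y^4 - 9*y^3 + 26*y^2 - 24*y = y*(y - 4)*(y - 3)*(y - 2)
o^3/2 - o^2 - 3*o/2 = o*(o/2 + 1/2)*(o - 3)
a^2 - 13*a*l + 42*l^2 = (a - 7*l)*(a - 6*l)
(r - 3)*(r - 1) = r^2 - 4*r + 3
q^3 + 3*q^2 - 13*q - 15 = (q - 3)*(q + 1)*(q + 5)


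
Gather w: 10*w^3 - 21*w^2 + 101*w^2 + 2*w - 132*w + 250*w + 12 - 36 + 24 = 10*w^3 + 80*w^2 + 120*w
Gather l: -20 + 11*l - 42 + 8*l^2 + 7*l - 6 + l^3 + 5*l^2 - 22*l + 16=l^3 + 13*l^2 - 4*l - 52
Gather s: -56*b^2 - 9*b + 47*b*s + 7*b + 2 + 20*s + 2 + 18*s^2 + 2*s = -56*b^2 - 2*b + 18*s^2 + s*(47*b + 22) + 4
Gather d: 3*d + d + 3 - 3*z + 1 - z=4*d - 4*z + 4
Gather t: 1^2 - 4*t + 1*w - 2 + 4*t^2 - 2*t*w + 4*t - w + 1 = 4*t^2 - 2*t*w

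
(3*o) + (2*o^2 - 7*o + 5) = 2*o^2 - 4*o + 5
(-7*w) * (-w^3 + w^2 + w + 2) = 7*w^4 - 7*w^3 - 7*w^2 - 14*w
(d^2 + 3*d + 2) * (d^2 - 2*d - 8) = d^4 + d^3 - 12*d^2 - 28*d - 16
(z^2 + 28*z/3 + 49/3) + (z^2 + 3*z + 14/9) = 2*z^2 + 37*z/3 + 161/9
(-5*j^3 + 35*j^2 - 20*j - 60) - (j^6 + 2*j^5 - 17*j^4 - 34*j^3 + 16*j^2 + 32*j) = -j^6 - 2*j^5 + 17*j^4 + 29*j^3 + 19*j^2 - 52*j - 60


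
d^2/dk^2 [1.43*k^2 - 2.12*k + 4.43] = 2.86000000000000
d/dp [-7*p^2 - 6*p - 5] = -14*p - 6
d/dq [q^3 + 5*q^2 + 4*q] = 3*q^2 + 10*q + 4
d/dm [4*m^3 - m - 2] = 12*m^2 - 1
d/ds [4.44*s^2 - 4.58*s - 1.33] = 8.88*s - 4.58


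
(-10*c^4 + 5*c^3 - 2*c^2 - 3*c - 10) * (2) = -20*c^4 + 10*c^3 - 4*c^2 - 6*c - 20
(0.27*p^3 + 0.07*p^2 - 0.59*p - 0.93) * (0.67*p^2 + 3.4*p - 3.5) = 0.1809*p^5 + 0.9649*p^4 - 1.1023*p^3 - 2.8741*p^2 - 1.097*p + 3.255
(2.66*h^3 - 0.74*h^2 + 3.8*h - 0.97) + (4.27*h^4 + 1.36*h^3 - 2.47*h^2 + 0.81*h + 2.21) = 4.27*h^4 + 4.02*h^3 - 3.21*h^2 + 4.61*h + 1.24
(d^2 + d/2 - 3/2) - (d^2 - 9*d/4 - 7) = 11*d/4 + 11/2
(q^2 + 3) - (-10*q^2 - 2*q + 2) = 11*q^2 + 2*q + 1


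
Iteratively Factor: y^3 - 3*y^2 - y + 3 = (y - 3)*(y^2 - 1) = (y - 3)*(y + 1)*(y - 1)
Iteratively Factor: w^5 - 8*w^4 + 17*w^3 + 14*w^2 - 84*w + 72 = (w - 3)*(w^4 - 5*w^3 + 2*w^2 + 20*w - 24) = (w - 3)*(w - 2)*(w^3 - 3*w^2 - 4*w + 12) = (w - 3)^2*(w - 2)*(w^2 - 4) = (w - 3)^2*(w - 2)^2*(w + 2)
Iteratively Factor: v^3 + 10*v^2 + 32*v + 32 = (v + 4)*(v^2 + 6*v + 8) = (v + 2)*(v + 4)*(v + 4)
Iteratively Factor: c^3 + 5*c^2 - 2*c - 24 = (c + 3)*(c^2 + 2*c - 8) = (c + 3)*(c + 4)*(c - 2)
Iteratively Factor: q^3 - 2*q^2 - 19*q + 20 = (q - 1)*(q^2 - q - 20) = (q - 1)*(q + 4)*(q - 5)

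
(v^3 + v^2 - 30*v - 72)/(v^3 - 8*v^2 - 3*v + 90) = (v + 4)/(v - 5)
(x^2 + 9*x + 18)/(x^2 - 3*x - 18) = (x + 6)/(x - 6)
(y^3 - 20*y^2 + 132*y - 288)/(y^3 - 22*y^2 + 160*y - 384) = (y - 6)/(y - 8)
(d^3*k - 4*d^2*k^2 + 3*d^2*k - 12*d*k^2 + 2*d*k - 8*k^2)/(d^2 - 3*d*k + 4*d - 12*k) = k*(d^3 - 4*d^2*k + 3*d^2 - 12*d*k + 2*d - 8*k)/(d^2 - 3*d*k + 4*d - 12*k)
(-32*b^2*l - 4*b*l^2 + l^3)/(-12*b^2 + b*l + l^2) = l*(8*b - l)/(3*b - l)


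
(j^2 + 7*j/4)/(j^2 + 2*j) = (j + 7/4)/(j + 2)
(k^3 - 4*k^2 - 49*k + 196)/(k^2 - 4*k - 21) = (k^2 + 3*k - 28)/(k + 3)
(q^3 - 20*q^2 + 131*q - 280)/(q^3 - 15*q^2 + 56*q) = (q - 5)/q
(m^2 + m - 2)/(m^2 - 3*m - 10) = (m - 1)/(m - 5)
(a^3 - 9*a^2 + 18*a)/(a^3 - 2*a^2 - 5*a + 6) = a*(a - 6)/(a^2 + a - 2)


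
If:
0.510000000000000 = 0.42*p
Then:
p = 1.21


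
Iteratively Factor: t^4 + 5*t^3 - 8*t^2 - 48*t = (t + 4)*(t^3 + t^2 - 12*t) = (t - 3)*(t + 4)*(t^2 + 4*t) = t*(t - 3)*(t + 4)*(t + 4)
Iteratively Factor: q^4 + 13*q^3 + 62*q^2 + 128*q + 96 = (q + 4)*(q^3 + 9*q^2 + 26*q + 24) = (q + 4)^2*(q^2 + 5*q + 6) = (q + 3)*(q + 4)^2*(q + 2)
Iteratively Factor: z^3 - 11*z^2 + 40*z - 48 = (z - 4)*(z^2 - 7*z + 12) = (z - 4)*(z - 3)*(z - 4)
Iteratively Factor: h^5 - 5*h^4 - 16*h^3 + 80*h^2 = (h - 5)*(h^4 - 16*h^2) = (h - 5)*(h + 4)*(h^3 - 4*h^2) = h*(h - 5)*(h + 4)*(h^2 - 4*h) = h^2*(h - 5)*(h + 4)*(h - 4)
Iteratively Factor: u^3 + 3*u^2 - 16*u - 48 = (u - 4)*(u^2 + 7*u + 12) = (u - 4)*(u + 3)*(u + 4)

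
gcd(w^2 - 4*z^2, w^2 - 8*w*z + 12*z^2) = -w + 2*z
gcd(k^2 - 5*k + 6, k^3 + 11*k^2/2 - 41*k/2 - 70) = 1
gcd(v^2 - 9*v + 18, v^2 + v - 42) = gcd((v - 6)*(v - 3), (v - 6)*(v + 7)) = v - 6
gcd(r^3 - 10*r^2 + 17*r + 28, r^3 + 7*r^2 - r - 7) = r + 1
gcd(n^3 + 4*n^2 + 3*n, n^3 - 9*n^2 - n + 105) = n + 3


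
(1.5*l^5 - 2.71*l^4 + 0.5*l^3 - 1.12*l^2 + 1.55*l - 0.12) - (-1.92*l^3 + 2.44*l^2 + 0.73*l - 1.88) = 1.5*l^5 - 2.71*l^4 + 2.42*l^3 - 3.56*l^2 + 0.82*l + 1.76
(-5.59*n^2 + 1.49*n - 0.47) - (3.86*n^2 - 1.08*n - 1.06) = -9.45*n^2 + 2.57*n + 0.59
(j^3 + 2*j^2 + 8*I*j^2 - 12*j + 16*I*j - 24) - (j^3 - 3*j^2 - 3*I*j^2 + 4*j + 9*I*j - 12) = 5*j^2 + 11*I*j^2 - 16*j + 7*I*j - 12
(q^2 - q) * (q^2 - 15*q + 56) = q^4 - 16*q^3 + 71*q^2 - 56*q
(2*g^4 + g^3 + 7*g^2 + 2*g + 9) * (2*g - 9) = 4*g^5 - 16*g^4 + 5*g^3 - 59*g^2 - 81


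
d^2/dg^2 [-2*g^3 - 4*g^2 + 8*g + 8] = -12*g - 8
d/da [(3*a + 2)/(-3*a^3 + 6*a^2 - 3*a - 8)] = 6*(3*a^3 - 4*a - 3)/(9*a^6 - 36*a^5 + 54*a^4 + 12*a^3 - 87*a^2 + 48*a + 64)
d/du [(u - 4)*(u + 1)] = 2*u - 3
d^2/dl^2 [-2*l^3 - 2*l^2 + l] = -12*l - 4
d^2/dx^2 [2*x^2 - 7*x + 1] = 4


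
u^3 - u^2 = u^2*(u - 1)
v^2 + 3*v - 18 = (v - 3)*(v + 6)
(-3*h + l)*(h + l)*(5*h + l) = -15*h^3 - 13*h^2*l + 3*h*l^2 + l^3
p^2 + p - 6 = (p - 2)*(p + 3)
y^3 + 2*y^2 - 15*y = y*(y - 3)*(y + 5)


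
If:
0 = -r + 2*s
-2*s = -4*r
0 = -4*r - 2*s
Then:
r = 0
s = 0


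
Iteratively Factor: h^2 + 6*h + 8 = (h + 4)*(h + 2)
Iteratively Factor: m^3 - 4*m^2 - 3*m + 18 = (m - 3)*(m^2 - m - 6) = (m - 3)*(m + 2)*(m - 3)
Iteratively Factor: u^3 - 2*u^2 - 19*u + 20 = (u + 4)*(u^2 - 6*u + 5) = (u - 5)*(u + 4)*(u - 1)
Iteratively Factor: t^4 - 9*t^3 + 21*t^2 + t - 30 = (t - 2)*(t^3 - 7*t^2 + 7*t + 15) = (t - 5)*(t - 2)*(t^2 - 2*t - 3) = (t - 5)*(t - 2)*(t + 1)*(t - 3)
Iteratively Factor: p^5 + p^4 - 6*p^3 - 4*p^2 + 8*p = (p + 2)*(p^4 - p^3 - 4*p^2 + 4*p) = p*(p + 2)*(p^3 - p^2 - 4*p + 4) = p*(p - 1)*(p + 2)*(p^2 - 4) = p*(p - 2)*(p - 1)*(p + 2)*(p + 2)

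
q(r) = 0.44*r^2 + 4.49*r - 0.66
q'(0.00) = 4.49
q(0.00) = -0.66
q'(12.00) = 15.05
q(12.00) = 116.58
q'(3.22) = 7.32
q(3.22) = 18.36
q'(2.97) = 7.10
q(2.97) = 16.56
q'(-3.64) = 1.29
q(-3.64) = -11.17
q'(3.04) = 7.17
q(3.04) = 17.06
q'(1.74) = 6.02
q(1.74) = 8.48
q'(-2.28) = 2.48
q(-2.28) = -8.61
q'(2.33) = 6.54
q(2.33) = 12.19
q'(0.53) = 4.96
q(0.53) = 1.84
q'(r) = 0.88*r + 4.49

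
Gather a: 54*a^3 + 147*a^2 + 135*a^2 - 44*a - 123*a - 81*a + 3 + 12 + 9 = 54*a^3 + 282*a^2 - 248*a + 24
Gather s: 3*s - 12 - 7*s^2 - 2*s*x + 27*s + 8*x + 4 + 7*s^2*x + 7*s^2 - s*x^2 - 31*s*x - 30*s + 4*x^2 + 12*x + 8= 7*s^2*x + s*(-x^2 - 33*x) + 4*x^2 + 20*x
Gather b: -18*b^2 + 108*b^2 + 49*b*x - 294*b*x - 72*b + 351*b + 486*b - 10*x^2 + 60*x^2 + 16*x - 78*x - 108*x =90*b^2 + b*(765 - 245*x) + 50*x^2 - 170*x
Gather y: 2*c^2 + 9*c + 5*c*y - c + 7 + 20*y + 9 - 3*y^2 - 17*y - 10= 2*c^2 + 8*c - 3*y^2 + y*(5*c + 3) + 6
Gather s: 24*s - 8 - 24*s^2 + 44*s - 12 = -24*s^2 + 68*s - 20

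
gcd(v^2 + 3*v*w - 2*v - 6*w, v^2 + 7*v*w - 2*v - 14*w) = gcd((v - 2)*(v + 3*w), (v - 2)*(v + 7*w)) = v - 2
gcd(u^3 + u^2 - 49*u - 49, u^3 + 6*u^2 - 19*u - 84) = u + 7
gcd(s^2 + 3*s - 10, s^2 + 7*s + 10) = s + 5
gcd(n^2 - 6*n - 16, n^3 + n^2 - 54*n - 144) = n - 8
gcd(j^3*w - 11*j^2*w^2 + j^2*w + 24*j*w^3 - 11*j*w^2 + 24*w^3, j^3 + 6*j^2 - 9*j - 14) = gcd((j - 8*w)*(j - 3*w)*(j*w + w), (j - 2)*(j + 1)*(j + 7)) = j + 1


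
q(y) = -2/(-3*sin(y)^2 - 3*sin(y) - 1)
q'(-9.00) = 12.88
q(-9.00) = 7.32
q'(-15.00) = -13.57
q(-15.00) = 6.29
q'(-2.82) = 16.95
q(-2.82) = 5.69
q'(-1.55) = 0.12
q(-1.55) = 2.00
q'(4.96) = 1.66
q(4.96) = 2.19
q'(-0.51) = -1.97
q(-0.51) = 7.99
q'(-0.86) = 9.99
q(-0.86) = 4.45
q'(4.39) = -2.34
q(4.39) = 2.34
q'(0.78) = -0.49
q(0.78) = 0.44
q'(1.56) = -0.00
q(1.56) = 0.29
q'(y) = -2*(6*sin(y)*cos(y) + 3*cos(y))/(-3*sin(y)^2 - 3*sin(y) - 1)^2 = -6*(2*sin(y) + 1)*cos(y)/(3*sin(y)^2 + 3*sin(y) + 1)^2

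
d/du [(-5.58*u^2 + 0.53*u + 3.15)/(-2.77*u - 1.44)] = (15.4566*u^2 + 16.0704*u + 7.9623)/(7.6729*u^2 + 7.9776*u + 2.0736)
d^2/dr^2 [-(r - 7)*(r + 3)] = -2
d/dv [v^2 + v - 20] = 2*v + 1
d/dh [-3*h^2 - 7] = -6*h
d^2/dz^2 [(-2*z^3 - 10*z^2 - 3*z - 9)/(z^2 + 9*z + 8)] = 2*(-59*z^3 - 219*z^2 - 555*z - 1081)/(z^6 + 27*z^5 + 267*z^4 + 1161*z^3 + 2136*z^2 + 1728*z + 512)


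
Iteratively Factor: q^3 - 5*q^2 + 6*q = (q)*(q^2 - 5*q + 6) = q*(q - 3)*(q - 2)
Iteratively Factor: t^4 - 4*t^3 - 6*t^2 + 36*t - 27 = (t - 3)*(t^3 - t^2 - 9*t + 9) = (t - 3)*(t + 3)*(t^2 - 4*t + 3) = (t - 3)*(t - 1)*(t + 3)*(t - 3)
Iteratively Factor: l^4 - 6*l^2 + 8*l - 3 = (l - 1)*(l^3 + l^2 - 5*l + 3) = (l - 1)^2*(l^2 + 2*l - 3) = (l - 1)^3*(l + 3)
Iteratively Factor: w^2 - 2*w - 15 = (w + 3)*(w - 5)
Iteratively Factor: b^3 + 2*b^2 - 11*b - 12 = (b + 4)*(b^2 - 2*b - 3) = (b + 1)*(b + 4)*(b - 3)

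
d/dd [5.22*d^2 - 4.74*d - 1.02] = 10.44*d - 4.74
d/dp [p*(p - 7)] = 2*p - 7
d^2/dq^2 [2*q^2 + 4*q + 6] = 4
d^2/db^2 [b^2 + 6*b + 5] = 2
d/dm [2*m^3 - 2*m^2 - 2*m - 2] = 6*m^2 - 4*m - 2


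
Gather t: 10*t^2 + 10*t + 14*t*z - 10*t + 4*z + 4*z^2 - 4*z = 10*t^2 + 14*t*z + 4*z^2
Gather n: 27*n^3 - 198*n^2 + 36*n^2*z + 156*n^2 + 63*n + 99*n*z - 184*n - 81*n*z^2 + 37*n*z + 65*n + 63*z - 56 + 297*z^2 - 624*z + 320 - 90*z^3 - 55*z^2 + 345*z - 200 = 27*n^3 + n^2*(36*z - 42) + n*(-81*z^2 + 136*z - 56) - 90*z^3 + 242*z^2 - 216*z + 64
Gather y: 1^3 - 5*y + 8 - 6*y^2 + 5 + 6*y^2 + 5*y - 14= 0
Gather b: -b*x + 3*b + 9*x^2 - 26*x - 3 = b*(3 - x) + 9*x^2 - 26*x - 3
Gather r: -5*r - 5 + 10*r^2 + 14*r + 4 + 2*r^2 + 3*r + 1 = 12*r^2 + 12*r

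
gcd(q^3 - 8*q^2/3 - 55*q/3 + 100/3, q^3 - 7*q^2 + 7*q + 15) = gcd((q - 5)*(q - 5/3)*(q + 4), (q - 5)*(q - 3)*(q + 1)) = q - 5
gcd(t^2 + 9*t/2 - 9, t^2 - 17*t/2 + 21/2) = t - 3/2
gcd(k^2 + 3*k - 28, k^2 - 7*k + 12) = k - 4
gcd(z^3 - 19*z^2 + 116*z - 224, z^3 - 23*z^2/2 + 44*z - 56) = z - 4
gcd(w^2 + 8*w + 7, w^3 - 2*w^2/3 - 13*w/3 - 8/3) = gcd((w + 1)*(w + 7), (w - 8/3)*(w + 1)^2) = w + 1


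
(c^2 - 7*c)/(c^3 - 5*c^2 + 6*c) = (c - 7)/(c^2 - 5*c + 6)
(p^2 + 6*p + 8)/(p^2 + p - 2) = (p + 4)/(p - 1)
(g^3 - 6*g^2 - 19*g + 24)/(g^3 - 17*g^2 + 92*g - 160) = (g^2 + 2*g - 3)/(g^2 - 9*g + 20)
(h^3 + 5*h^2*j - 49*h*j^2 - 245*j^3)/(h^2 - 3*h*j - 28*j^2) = (h^2 + 12*h*j + 35*j^2)/(h + 4*j)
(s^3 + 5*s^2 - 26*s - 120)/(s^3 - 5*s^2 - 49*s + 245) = (s^2 + 10*s + 24)/(s^2 - 49)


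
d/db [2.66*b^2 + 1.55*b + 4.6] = 5.32*b + 1.55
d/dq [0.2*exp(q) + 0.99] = 0.2*exp(q)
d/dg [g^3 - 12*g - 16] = 3*g^2 - 12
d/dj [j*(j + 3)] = 2*j + 3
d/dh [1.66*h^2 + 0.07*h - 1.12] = 3.32*h + 0.07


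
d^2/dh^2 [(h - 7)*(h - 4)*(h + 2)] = 6*h - 18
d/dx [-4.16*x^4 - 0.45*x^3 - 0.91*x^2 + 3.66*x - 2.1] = -16.64*x^3 - 1.35*x^2 - 1.82*x + 3.66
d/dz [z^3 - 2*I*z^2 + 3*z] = 3*z^2 - 4*I*z + 3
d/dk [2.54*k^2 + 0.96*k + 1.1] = 5.08*k + 0.96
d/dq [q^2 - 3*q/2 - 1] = 2*q - 3/2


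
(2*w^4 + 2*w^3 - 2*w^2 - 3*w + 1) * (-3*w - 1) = -6*w^5 - 8*w^4 + 4*w^3 + 11*w^2 - 1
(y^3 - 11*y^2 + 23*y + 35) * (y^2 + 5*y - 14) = y^5 - 6*y^4 - 46*y^3 + 304*y^2 - 147*y - 490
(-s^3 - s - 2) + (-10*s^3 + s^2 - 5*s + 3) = -11*s^3 + s^2 - 6*s + 1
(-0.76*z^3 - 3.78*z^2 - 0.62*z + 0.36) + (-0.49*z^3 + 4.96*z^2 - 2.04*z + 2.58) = -1.25*z^3 + 1.18*z^2 - 2.66*z + 2.94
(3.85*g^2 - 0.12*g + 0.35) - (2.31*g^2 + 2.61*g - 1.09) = 1.54*g^2 - 2.73*g + 1.44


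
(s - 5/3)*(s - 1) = s^2 - 8*s/3 + 5/3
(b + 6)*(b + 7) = b^2 + 13*b + 42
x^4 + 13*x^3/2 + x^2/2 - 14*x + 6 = (x - 1)*(x - 1/2)*(x + 2)*(x + 6)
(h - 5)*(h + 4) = h^2 - h - 20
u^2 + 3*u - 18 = (u - 3)*(u + 6)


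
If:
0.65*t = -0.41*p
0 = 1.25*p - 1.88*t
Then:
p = 0.00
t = 0.00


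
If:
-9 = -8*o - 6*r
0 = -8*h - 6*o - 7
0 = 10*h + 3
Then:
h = -3/10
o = -23/30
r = 227/90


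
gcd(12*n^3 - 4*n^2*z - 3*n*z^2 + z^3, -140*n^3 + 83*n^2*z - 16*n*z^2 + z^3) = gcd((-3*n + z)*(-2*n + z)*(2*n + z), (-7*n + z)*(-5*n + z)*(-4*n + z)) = 1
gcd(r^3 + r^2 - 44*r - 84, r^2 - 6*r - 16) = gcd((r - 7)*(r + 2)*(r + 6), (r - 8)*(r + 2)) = r + 2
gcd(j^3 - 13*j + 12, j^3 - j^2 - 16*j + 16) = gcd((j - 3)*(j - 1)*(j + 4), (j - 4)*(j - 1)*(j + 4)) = j^2 + 3*j - 4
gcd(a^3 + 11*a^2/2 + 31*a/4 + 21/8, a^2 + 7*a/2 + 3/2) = a + 1/2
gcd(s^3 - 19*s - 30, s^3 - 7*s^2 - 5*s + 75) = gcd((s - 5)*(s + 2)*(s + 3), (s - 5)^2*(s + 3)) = s^2 - 2*s - 15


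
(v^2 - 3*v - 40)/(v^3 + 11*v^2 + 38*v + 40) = (v - 8)/(v^2 + 6*v + 8)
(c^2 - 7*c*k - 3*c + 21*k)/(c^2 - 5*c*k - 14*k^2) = (c - 3)/(c + 2*k)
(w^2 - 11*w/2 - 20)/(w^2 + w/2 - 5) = (w - 8)/(w - 2)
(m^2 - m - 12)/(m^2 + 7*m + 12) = (m - 4)/(m + 4)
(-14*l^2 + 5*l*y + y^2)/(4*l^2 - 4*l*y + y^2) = (7*l + y)/(-2*l + y)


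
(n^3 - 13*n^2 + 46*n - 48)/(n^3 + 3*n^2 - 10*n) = (n^2 - 11*n + 24)/(n*(n + 5))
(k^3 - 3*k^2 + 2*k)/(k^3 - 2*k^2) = (k - 1)/k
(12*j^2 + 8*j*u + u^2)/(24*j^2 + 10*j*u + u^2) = (2*j + u)/(4*j + u)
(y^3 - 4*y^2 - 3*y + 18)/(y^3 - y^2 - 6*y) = (y - 3)/y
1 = 1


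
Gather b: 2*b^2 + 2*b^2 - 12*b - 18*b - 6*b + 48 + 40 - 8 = 4*b^2 - 36*b + 80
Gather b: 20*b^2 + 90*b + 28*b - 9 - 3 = 20*b^2 + 118*b - 12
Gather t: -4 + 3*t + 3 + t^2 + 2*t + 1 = t^2 + 5*t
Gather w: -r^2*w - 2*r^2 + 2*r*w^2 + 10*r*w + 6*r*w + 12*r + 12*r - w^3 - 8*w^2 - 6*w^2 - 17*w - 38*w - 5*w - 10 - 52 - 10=-2*r^2 + 24*r - w^3 + w^2*(2*r - 14) + w*(-r^2 + 16*r - 60) - 72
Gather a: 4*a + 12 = 4*a + 12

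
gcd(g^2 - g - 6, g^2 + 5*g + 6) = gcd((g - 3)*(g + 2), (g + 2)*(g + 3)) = g + 2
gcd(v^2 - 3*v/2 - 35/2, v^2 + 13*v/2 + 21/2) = v + 7/2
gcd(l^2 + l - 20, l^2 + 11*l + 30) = l + 5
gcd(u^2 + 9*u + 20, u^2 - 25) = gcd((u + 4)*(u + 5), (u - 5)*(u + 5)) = u + 5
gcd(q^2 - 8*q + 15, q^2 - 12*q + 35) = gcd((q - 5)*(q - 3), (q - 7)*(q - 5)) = q - 5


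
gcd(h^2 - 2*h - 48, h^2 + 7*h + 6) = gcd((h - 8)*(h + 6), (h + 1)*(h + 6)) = h + 6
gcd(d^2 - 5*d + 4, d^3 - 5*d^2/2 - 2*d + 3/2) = 1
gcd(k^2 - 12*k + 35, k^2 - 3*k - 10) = k - 5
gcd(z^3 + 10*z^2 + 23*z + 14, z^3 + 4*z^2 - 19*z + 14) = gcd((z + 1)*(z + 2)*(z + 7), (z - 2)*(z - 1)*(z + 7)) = z + 7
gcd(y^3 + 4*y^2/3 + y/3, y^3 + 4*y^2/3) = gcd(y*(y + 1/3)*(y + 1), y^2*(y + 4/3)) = y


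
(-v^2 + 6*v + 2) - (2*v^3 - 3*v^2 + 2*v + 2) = -2*v^3 + 2*v^2 + 4*v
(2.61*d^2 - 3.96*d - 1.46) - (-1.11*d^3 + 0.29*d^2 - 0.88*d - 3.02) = 1.11*d^3 + 2.32*d^2 - 3.08*d + 1.56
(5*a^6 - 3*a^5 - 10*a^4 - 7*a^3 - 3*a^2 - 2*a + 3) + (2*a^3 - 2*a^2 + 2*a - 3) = 5*a^6 - 3*a^5 - 10*a^4 - 5*a^3 - 5*a^2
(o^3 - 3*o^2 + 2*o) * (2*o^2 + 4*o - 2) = 2*o^5 - 2*o^4 - 10*o^3 + 14*o^2 - 4*o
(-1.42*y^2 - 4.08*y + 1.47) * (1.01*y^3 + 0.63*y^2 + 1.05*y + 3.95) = -1.4342*y^5 - 5.0154*y^4 - 2.5767*y^3 - 8.9669*y^2 - 14.5725*y + 5.8065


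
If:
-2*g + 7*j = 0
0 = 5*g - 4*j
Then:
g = 0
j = 0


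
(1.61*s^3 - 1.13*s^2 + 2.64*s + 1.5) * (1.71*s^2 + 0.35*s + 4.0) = 2.7531*s^5 - 1.3688*s^4 + 10.5589*s^3 - 1.031*s^2 + 11.085*s + 6.0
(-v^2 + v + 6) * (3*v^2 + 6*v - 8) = -3*v^4 - 3*v^3 + 32*v^2 + 28*v - 48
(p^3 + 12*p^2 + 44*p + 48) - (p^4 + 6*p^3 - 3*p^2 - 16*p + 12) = -p^4 - 5*p^3 + 15*p^2 + 60*p + 36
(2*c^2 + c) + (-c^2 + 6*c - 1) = c^2 + 7*c - 1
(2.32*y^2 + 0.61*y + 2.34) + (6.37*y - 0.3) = 2.32*y^2 + 6.98*y + 2.04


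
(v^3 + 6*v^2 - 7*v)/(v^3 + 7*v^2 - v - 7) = v/(v + 1)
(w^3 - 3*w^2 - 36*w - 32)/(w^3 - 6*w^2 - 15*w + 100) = (w^2 - 7*w - 8)/(w^2 - 10*w + 25)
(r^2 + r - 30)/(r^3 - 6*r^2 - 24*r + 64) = (r^2 + r - 30)/(r^3 - 6*r^2 - 24*r + 64)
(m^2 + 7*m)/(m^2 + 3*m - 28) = m/(m - 4)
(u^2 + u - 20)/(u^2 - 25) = (u - 4)/(u - 5)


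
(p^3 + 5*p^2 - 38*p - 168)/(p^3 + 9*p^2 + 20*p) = (p^2 + p - 42)/(p*(p + 5))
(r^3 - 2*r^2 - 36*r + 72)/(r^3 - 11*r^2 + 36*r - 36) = (r + 6)/(r - 3)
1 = 1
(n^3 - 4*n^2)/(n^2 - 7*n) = n*(n - 4)/(n - 7)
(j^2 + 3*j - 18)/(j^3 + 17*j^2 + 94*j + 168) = (j - 3)/(j^2 + 11*j + 28)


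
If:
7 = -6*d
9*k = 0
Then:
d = -7/6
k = 0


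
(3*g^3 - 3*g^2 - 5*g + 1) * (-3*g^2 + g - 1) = -9*g^5 + 12*g^4 + 9*g^3 - 5*g^2 + 6*g - 1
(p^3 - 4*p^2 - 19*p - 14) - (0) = p^3 - 4*p^2 - 19*p - 14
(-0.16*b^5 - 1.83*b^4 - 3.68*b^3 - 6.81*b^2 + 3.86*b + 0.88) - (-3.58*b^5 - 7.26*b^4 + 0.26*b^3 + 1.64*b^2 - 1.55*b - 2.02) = 3.42*b^5 + 5.43*b^4 - 3.94*b^3 - 8.45*b^2 + 5.41*b + 2.9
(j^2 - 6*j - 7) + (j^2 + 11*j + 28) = 2*j^2 + 5*j + 21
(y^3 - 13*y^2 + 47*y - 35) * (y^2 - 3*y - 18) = y^5 - 16*y^4 + 68*y^3 + 58*y^2 - 741*y + 630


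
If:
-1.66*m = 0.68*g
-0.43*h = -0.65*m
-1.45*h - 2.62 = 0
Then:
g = 2.92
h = -1.81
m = -1.20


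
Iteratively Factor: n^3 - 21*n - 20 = (n + 1)*(n^2 - n - 20) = (n - 5)*(n + 1)*(n + 4)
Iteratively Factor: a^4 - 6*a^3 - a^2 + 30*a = (a + 2)*(a^3 - 8*a^2 + 15*a) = (a - 5)*(a + 2)*(a^2 - 3*a) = a*(a - 5)*(a + 2)*(a - 3)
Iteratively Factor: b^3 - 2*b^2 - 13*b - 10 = (b - 5)*(b^2 + 3*b + 2) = (b - 5)*(b + 2)*(b + 1)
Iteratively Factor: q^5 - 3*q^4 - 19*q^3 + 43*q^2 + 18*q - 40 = (q - 2)*(q^4 - q^3 - 21*q^2 + q + 20) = (q - 2)*(q + 1)*(q^3 - 2*q^2 - 19*q + 20) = (q - 2)*(q - 1)*(q + 1)*(q^2 - q - 20) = (q - 2)*(q - 1)*(q + 1)*(q + 4)*(q - 5)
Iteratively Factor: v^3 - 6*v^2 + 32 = (v + 2)*(v^2 - 8*v + 16) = (v - 4)*(v + 2)*(v - 4)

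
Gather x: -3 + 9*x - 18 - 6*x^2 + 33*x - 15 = -6*x^2 + 42*x - 36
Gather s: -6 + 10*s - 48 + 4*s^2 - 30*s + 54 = 4*s^2 - 20*s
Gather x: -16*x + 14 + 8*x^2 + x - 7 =8*x^2 - 15*x + 7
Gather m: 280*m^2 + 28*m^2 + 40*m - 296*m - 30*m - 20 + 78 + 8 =308*m^2 - 286*m + 66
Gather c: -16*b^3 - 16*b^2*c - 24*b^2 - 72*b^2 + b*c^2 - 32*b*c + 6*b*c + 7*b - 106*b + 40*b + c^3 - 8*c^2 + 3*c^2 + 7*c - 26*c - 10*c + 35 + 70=-16*b^3 - 96*b^2 - 59*b + c^3 + c^2*(b - 5) + c*(-16*b^2 - 26*b - 29) + 105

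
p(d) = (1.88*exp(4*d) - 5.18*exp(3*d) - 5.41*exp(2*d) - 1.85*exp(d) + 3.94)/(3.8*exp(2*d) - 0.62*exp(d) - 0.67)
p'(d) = (-7.6*exp(2*d) + 0.62*exp(d))*(1.88*exp(4*d) - 5.18*exp(3*d) - 5.41*exp(2*d) - 1.85*exp(d) + 3.94)/(3.8*exp(2*d) - 0.62*exp(d) - 0.67)^2 + (7.52*exp(4*d) - 15.54*exp(3*d) - 10.82*exp(2*d) - 1.85*exp(d))/(3.8*exp(2*d) - 0.62*exp(d) - 0.67)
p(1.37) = 0.86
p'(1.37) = 10.45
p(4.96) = 9875.06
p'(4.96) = 19936.10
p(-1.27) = -5.31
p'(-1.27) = -1.08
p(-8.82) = -5.88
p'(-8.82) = 0.00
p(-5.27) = -5.84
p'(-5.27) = 0.04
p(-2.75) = -5.47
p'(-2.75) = 0.31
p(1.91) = 12.23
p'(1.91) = 36.58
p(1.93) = 12.97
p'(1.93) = 38.25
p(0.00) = -2.64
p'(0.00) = -0.91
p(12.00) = 13104935908.24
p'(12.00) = 26210080542.44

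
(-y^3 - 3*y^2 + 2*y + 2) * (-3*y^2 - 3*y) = 3*y^5 + 12*y^4 + 3*y^3 - 12*y^2 - 6*y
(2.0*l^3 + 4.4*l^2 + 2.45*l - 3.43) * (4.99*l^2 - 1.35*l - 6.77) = 9.98*l^5 + 19.256*l^4 - 7.2545*l^3 - 50.2112*l^2 - 11.956*l + 23.2211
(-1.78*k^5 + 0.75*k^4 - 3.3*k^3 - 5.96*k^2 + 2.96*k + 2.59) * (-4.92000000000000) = 8.7576*k^5 - 3.69*k^4 + 16.236*k^3 + 29.3232*k^2 - 14.5632*k - 12.7428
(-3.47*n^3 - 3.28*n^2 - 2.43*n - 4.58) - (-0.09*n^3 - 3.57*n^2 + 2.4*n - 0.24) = -3.38*n^3 + 0.29*n^2 - 4.83*n - 4.34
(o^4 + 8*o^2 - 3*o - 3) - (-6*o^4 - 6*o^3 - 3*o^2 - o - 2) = 7*o^4 + 6*o^3 + 11*o^2 - 2*o - 1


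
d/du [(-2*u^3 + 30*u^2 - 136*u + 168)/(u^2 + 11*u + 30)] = 2*(-u^4 - 22*u^3 + 143*u^2 + 732*u - 2964)/(u^4 + 22*u^3 + 181*u^2 + 660*u + 900)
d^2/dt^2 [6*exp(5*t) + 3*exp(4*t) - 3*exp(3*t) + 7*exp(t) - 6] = (150*exp(4*t) + 48*exp(3*t) - 27*exp(2*t) + 7)*exp(t)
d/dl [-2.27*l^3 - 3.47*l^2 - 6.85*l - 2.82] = -6.81*l^2 - 6.94*l - 6.85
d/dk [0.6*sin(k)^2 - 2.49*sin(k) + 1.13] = (1.2*sin(k) - 2.49)*cos(k)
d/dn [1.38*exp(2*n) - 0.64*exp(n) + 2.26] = (2.76*exp(n) - 0.64)*exp(n)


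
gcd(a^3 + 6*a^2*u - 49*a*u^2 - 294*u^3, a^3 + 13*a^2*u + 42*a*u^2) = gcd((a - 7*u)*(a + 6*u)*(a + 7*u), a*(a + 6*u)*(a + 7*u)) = a^2 + 13*a*u + 42*u^2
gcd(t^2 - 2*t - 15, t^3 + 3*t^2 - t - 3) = t + 3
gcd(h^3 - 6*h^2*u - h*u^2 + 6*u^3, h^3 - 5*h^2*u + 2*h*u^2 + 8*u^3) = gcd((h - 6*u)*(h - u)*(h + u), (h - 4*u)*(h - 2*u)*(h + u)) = h + u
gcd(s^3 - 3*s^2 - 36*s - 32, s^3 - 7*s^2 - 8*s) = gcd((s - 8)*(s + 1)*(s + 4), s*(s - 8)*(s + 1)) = s^2 - 7*s - 8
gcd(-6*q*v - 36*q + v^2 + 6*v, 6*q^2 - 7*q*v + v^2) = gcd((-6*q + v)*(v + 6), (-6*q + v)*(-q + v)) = 6*q - v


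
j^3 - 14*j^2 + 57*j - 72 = (j - 8)*(j - 3)^2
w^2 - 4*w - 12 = (w - 6)*(w + 2)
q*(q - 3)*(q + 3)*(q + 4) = q^4 + 4*q^3 - 9*q^2 - 36*q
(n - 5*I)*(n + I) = n^2 - 4*I*n + 5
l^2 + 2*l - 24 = (l - 4)*(l + 6)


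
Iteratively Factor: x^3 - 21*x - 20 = (x + 1)*(x^2 - x - 20) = (x - 5)*(x + 1)*(x + 4)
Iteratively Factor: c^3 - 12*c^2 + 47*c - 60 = (c - 5)*(c^2 - 7*c + 12) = (c - 5)*(c - 3)*(c - 4)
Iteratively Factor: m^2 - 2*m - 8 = (m - 4)*(m + 2)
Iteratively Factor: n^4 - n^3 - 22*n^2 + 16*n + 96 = (n + 4)*(n^3 - 5*n^2 - 2*n + 24) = (n - 3)*(n + 4)*(n^2 - 2*n - 8) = (n - 4)*(n - 3)*(n + 4)*(n + 2)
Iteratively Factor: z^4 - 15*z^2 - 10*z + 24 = (z + 2)*(z^3 - 2*z^2 - 11*z + 12) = (z + 2)*(z + 3)*(z^2 - 5*z + 4) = (z - 1)*(z + 2)*(z + 3)*(z - 4)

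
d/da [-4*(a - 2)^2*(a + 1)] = 12*a*(2 - a)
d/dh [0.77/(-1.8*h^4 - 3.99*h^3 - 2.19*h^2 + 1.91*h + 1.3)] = (5.544*h^3 + 9.2169*h^2 + 3.3726*h - 1.4707)/(1.8*h^4 + 3.99*h^3 + 2.19*h^2 - 1.91*h - 1.3)^2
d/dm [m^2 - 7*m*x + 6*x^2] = 2*m - 7*x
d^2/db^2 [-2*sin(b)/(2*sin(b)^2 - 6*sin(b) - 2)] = (sin(b)^5 + 3*sin(b)^4 + 4*sin(b)^3 - 3*sin(b)^2 - 5*sin(b) + 6)/(sin(b)^2 - 3*sin(b) - 1)^3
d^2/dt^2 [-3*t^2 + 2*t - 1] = -6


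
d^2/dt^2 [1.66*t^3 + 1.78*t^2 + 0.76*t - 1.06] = 9.96*t + 3.56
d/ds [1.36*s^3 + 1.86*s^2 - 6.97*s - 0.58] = 4.08*s^2 + 3.72*s - 6.97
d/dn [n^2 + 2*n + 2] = 2*n + 2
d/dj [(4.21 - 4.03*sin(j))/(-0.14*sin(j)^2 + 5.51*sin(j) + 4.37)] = (-0.5642*sin(j)^2 + 1.1788*sin(j) - 40.8082)*cos(j)/(0.0196*sin(j)^4 - 1.5428*sin(j)^3 + 29.1365*sin(j)^2 + 48.1574*sin(j) + 19.0969)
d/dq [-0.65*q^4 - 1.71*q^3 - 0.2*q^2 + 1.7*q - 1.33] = -2.6*q^3 - 5.13*q^2 - 0.4*q + 1.7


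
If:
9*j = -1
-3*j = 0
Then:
No Solution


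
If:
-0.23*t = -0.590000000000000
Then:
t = 2.57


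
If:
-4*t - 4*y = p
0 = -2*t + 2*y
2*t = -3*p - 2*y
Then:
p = 0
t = 0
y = 0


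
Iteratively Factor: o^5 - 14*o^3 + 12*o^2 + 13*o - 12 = (o + 4)*(o^4 - 4*o^3 + 2*o^2 + 4*o - 3) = (o + 1)*(o + 4)*(o^3 - 5*o^2 + 7*o - 3) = (o - 1)*(o + 1)*(o + 4)*(o^2 - 4*o + 3) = (o - 1)^2*(o + 1)*(o + 4)*(o - 3)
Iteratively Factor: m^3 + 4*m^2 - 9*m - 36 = (m + 4)*(m^2 - 9) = (m + 3)*(m + 4)*(m - 3)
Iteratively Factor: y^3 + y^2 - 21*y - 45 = (y - 5)*(y^2 + 6*y + 9) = (y - 5)*(y + 3)*(y + 3)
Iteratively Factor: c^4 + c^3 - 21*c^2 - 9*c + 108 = (c - 3)*(c^3 + 4*c^2 - 9*c - 36) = (c - 3)*(c + 4)*(c^2 - 9) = (c - 3)*(c + 3)*(c + 4)*(c - 3)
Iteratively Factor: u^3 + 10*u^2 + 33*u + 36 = (u + 4)*(u^2 + 6*u + 9) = (u + 3)*(u + 4)*(u + 3)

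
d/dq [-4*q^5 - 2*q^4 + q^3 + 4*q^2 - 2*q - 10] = -20*q^4 - 8*q^3 + 3*q^2 + 8*q - 2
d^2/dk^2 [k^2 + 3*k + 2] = 2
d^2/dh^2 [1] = 0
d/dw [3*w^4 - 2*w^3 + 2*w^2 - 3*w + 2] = 12*w^3 - 6*w^2 + 4*w - 3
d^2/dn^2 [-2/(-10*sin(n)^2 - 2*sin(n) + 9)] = 4*(-200*sin(n)^4 - 30*sin(n)^3 + 118*sin(n)^2 + 51*sin(n) + 94)/(10*sin(n)^2 + 2*sin(n) - 9)^3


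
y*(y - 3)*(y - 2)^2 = y^4 - 7*y^3 + 16*y^2 - 12*y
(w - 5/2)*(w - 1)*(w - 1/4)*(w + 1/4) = w^4 - 7*w^3/2 + 39*w^2/16 + 7*w/32 - 5/32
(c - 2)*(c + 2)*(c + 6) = c^3 + 6*c^2 - 4*c - 24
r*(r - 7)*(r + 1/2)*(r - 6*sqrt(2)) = r^4 - 6*sqrt(2)*r^3 - 13*r^3/2 - 7*r^2/2 + 39*sqrt(2)*r^2 + 21*sqrt(2)*r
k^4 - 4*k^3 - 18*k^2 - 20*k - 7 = (k - 7)*(k + 1)^3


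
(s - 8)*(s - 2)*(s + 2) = s^3 - 8*s^2 - 4*s + 32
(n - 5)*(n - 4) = n^2 - 9*n + 20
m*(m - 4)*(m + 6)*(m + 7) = m^4 + 9*m^3 - 10*m^2 - 168*m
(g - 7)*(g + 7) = g^2 - 49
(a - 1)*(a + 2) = a^2 + a - 2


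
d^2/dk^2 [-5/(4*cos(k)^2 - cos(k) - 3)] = 5*(64*sin(k)^4 - 81*sin(k)^2 + 12*cos(k) - 3*cos(3*k) - 9)/((cos(k) - 1)^3*(4*cos(k) + 3)^3)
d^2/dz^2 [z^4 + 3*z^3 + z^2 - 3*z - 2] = 12*z^2 + 18*z + 2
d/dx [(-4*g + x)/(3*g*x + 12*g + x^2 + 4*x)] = (3*g*x + 12*g + x^2 + 4*x + (4*g - x)*(3*g + 2*x + 4))/(3*g*x + 12*g + x^2 + 4*x)^2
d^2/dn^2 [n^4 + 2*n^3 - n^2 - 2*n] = 12*n^2 + 12*n - 2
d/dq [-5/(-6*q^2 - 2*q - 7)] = 10*(-6*q - 1)/(6*q^2 + 2*q + 7)^2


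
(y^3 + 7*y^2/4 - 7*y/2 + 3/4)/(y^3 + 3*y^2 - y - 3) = (y - 1/4)/(y + 1)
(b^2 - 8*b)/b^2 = (b - 8)/b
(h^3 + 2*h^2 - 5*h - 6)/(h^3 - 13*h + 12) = (h^3 + 2*h^2 - 5*h - 6)/(h^3 - 13*h + 12)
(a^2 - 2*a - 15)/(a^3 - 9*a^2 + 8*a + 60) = (a + 3)/(a^2 - 4*a - 12)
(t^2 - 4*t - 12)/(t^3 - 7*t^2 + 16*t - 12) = (t^2 - 4*t - 12)/(t^3 - 7*t^2 + 16*t - 12)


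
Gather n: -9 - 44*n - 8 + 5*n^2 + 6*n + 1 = 5*n^2 - 38*n - 16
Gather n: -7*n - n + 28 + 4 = 32 - 8*n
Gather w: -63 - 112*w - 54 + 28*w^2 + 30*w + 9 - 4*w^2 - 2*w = 24*w^2 - 84*w - 108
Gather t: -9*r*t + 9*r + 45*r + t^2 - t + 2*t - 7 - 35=54*r + t^2 + t*(1 - 9*r) - 42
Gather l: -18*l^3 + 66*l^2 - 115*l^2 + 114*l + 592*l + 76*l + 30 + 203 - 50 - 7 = -18*l^3 - 49*l^2 + 782*l + 176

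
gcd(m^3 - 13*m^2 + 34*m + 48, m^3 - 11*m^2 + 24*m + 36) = m^2 - 5*m - 6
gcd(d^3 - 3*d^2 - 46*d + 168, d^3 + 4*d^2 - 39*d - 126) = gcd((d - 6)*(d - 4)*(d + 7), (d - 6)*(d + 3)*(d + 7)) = d^2 + d - 42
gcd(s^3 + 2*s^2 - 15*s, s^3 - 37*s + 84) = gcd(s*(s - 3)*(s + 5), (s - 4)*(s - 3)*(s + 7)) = s - 3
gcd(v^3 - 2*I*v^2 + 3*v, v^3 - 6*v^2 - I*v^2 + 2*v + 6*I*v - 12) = v + I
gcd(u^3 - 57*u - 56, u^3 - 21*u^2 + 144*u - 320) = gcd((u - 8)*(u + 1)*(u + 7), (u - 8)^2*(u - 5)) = u - 8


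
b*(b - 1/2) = b^2 - b/2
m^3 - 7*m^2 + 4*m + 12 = (m - 6)*(m - 2)*(m + 1)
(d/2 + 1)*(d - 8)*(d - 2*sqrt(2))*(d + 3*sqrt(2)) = d^4/2 - 3*d^3 + sqrt(2)*d^3/2 - 14*d^2 - 3*sqrt(2)*d^2 - 8*sqrt(2)*d + 36*d + 96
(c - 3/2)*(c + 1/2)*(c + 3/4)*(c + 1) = c^4 + 3*c^3/4 - 7*c^2/4 - 33*c/16 - 9/16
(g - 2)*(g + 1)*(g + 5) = g^3 + 4*g^2 - 7*g - 10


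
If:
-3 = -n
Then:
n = 3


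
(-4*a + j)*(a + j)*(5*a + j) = -20*a^3 - 19*a^2*j + 2*a*j^2 + j^3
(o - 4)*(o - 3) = o^2 - 7*o + 12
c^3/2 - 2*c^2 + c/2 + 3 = (c/2 + 1/2)*(c - 3)*(c - 2)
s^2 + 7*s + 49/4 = (s + 7/2)^2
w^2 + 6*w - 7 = (w - 1)*(w + 7)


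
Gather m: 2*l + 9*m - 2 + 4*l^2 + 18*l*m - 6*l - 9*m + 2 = 4*l^2 + 18*l*m - 4*l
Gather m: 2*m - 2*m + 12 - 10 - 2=0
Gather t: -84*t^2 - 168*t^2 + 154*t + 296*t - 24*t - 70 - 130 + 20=-252*t^2 + 426*t - 180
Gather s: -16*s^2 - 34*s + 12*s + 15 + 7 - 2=-16*s^2 - 22*s + 20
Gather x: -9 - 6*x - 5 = -6*x - 14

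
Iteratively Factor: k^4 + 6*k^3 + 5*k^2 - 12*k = (k + 4)*(k^3 + 2*k^2 - 3*k) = k*(k + 4)*(k^2 + 2*k - 3) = k*(k - 1)*(k + 4)*(k + 3)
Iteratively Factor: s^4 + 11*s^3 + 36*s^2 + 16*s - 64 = (s + 4)*(s^3 + 7*s^2 + 8*s - 16) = (s + 4)^2*(s^2 + 3*s - 4) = (s - 1)*(s + 4)^2*(s + 4)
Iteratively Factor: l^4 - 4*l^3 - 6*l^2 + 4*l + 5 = (l + 1)*(l^3 - 5*l^2 - l + 5) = (l - 1)*(l + 1)*(l^2 - 4*l - 5) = (l - 5)*(l - 1)*(l + 1)*(l + 1)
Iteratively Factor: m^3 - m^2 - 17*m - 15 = (m + 1)*(m^2 - 2*m - 15) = (m - 5)*(m + 1)*(m + 3)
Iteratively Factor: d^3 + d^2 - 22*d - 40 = (d - 5)*(d^2 + 6*d + 8) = (d - 5)*(d + 4)*(d + 2)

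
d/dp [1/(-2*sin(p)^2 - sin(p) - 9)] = (4*sin(p) + 1)*cos(p)/(sin(p) - cos(2*p) + 10)^2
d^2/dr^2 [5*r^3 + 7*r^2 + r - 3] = 30*r + 14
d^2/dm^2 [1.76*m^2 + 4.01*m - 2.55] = 3.52000000000000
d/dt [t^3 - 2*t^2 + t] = 3*t^2 - 4*t + 1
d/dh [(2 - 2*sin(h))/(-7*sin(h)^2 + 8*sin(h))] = 2*(-7*cos(h) + 14/tan(h) - 8*cos(h)/sin(h)^2)/(7*sin(h) - 8)^2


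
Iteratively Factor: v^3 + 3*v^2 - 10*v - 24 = (v + 4)*(v^2 - v - 6) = (v - 3)*(v + 4)*(v + 2)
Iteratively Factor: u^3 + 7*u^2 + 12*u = (u + 4)*(u^2 + 3*u) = u*(u + 4)*(u + 3)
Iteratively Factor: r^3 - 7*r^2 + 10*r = (r - 5)*(r^2 - 2*r) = (r - 5)*(r - 2)*(r)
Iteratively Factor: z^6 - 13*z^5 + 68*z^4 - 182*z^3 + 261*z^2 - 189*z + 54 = (z - 3)*(z^5 - 10*z^4 + 38*z^3 - 68*z^2 + 57*z - 18) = (z - 3)*(z - 1)*(z^4 - 9*z^3 + 29*z^2 - 39*z + 18) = (z - 3)*(z - 1)^2*(z^3 - 8*z^2 + 21*z - 18) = (z - 3)^2*(z - 1)^2*(z^2 - 5*z + 6) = (z - 3)^3*(z - 1)^2*(z - 2)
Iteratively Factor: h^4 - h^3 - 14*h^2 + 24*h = (h - 2)*(h^3 + h^2 - 12*h) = h*(h - 2)*(h^2 + h - 12) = h*(h - 2)*(h + 4)*(h - 3)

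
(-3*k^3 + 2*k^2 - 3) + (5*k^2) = -3*k^3 + 7*k^2 - 3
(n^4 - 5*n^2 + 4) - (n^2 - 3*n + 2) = n^4 - 6*n^2 + 3*n + 2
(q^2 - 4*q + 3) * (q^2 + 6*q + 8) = q^4 + 2*q^3 - 13*q^2 - 14*q + 24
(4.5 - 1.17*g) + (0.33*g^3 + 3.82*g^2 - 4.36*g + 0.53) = 0.33*g^3 + 3.82*g^2 - 5.53*g + 5.03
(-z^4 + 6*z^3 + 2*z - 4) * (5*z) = -5*z^5 + 30*z^4 + 10*z^2 - 20*z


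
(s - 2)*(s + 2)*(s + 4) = s^3 + 4*s^2 - 4*s - 16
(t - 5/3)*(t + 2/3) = t^2 - t - 10/9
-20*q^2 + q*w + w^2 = (-4*q + w)*(5*q + w)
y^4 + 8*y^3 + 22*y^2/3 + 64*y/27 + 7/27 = (y + 1/3)^3*(y + 7)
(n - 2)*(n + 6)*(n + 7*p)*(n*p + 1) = n^4*p + 7*n^3*p^2 + 4*n^3*p + n^3 + 28*n^2*p^2 - 5*n^2*p + 4*n^2 - 84*n*p^2 + 28*n*p - 12*n - 84*p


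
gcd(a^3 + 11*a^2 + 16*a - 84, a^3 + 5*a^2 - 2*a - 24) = a - 2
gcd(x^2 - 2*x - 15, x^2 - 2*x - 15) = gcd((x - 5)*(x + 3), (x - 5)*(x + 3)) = x^2 - 2*x - 15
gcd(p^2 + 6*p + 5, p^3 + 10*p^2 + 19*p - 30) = p + 5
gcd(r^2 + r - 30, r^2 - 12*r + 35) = r - 5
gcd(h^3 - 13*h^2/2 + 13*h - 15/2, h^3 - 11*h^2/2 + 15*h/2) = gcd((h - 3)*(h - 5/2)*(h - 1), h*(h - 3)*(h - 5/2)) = h^2 - 11*h/2 + 15/2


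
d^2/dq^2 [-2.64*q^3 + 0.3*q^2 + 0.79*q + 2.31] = 0.6 - 15.84*q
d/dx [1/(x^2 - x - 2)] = (1 - 2*x)/(-x^2 + x + 2)^2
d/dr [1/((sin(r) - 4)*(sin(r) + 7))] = -(2*sin(r) + 3)*cos(r)/((sin(r) - 4)^2*(sin(r) + 7)^2)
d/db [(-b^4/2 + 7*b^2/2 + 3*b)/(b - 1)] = (-3*b^4 + 4*b^3 + 7*b^2 - 14*b - 6)/(2*(b^2 - 2*b + 1))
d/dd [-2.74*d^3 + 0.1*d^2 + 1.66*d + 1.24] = -8.22*d^2 + 0.2*d + 1.66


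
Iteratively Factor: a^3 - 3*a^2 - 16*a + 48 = (a - 4)*(a^2 + a - 12) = (a - 4)*(a - 3)*(a + 4)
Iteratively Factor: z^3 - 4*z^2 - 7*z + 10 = (z + 2)*(z^2 - 6*z + 5) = (z - 5)*(z + 2)*(z - 1)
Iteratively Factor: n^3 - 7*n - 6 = (n - 3)*(n^2 + 3*n + 2) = (n - 3)*(n + 2)*(n + 1)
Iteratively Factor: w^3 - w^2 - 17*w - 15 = (w - 5)*(w^2 + 4*w + 3) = (w - 5)*(w + 1)*(w + 3)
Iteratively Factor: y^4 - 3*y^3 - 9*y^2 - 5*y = (y - 5)*(y^3 + 2*y^2 + y) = (y - 5)*(y + 1)*(y^2 + y) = y*(y - 5)*(y + 1)*(y + 1)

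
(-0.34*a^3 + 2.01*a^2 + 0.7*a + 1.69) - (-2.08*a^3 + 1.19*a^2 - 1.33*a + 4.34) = 1.74*a^3 + 0.82*a^2 + 2.03*a - 2.65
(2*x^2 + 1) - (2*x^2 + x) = 1 - x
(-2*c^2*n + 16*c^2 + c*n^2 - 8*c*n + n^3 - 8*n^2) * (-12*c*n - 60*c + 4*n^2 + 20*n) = 24*c^3*n^2 - 72*c^3*n - 960*c^3 - 20*c^2*n^3 + 60*c^2*n^2 + 800*c^2*n - 8*c*n^4 + 24*c*n^3 + 320*c*n^2 + 4*n^5 - 12*n^4 - 160*n^3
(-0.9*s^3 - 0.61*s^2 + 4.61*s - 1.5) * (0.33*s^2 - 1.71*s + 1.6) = -0.297*s^5 + 1.3377*s^4 + 1.1244*s^3 - 9.3541*s^2 + 9.941*s - 2.4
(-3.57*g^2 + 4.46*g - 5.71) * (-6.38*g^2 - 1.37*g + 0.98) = 22.7766*g^4 - 23.5639*g^3 + 26.821*g^2 + 12.1935*g - 5.5958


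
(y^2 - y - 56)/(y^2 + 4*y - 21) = (y - 8)/(y - 3)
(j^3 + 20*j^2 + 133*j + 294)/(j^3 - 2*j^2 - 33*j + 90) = (j^2 + 14*j + 49)/(j^2 - 8*j + 15)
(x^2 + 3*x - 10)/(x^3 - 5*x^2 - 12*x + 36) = (x + 5)/(x^2 - 3*x - 18)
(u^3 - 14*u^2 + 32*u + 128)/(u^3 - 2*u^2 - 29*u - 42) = (u^2 - 16*u + 64)/(u^2 - 4*u - 21)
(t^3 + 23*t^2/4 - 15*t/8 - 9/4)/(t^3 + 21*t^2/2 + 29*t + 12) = (t - 3/4)/(t + 4)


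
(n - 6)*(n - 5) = n^2 - 11*n + 30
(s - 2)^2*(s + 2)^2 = s^4 - 8*s^2 + 16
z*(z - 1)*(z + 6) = z^3 + 5*z^2 - 6*z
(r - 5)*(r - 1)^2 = r^3 - 7*r^2 + 11*r - 5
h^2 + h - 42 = (h - 6)*(h + 7)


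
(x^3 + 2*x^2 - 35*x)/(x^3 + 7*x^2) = (x - 5)/x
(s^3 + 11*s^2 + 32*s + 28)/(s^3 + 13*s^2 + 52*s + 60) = (s^2 + 9*s + 14)/(s^2 + 11*s + 30)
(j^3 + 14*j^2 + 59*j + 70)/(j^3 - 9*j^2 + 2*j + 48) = (j^2 + 12*j + 35)/(j^2 - 11*j + 24)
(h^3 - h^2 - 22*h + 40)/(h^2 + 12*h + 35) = (h^2 - 6*h + 8)/(h + 7)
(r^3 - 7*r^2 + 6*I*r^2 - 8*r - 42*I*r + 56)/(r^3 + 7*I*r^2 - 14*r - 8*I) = (r - 7)/(r + I)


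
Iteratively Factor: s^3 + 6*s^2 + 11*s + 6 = (s + 3)*(s^2 + 3*s + 2) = (s + 1)*(s + 3)*(s + 2)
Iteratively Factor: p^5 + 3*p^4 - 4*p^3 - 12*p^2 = (p + 3)*(p^4 - 4*p^2) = p*(p + 3)*(p^3 - 4*p) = p*(p + 2)*(p + 3)*(p^2 - 2*p) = p^2*(p + 2)*(p + 3)*(p - 2)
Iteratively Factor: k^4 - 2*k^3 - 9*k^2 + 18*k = (k)*(k^3 - 2*k^2 - 9*k + 18) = k*(k - 3)*(k^2 + k - 6) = k*(k - 3)*(k + 3)*(k - 2)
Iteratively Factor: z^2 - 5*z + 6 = (z - 3)*(z - 2)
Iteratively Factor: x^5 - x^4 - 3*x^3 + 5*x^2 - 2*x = (x)*(x^4 - x^3 - 3*x^2 + 5*x - 2) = x*(x + 2)*(x^3 - 3*x^2 + 3*x - 1) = x*(x - 1)*(x + 2)*(x^2 - 2*x + 1) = x*(x - 1)^2*(x + 2)*(x - 1)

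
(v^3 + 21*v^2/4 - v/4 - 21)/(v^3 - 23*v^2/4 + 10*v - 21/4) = (v^2 + 7*v + 12)/(v^2 - 4*v + 3)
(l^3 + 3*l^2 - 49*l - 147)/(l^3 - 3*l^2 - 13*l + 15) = (l^2 - 49)/(l^2 - 6*l + 5)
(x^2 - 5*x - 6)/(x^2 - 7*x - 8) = (x - 6)/(x - 8)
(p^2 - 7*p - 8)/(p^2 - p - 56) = (p + 1)/(p + 7)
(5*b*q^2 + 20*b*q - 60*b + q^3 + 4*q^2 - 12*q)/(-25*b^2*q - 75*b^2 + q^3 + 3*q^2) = (q^2 + 4*q - 12)/(-5*b*q - 15*b + q^2 + 3*q)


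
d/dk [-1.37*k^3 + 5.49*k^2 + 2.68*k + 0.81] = -4.11*k^2 + 10.98*k + 2.68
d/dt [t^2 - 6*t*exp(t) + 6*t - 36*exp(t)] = -6*t*exp(t) + 2*t - 42*exp(t) + 6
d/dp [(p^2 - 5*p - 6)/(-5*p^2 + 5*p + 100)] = 2*(-2*p^2 + 14*p - 47)/(5*(p^4 - 2*p^3 - 39*p^2 + 40*p + 400))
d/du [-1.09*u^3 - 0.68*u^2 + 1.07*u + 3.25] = -3.27*u^2 - 1.36*u + 1.07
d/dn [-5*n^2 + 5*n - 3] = 5 - 10*n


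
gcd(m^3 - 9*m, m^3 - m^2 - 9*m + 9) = m^2 - 9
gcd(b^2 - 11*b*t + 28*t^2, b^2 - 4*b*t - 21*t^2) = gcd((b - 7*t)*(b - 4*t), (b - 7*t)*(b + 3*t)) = -b + 7*t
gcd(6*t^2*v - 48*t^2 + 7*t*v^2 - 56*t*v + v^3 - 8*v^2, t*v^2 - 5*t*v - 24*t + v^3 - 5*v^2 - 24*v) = t*v - 8*t + v^2 - 8*v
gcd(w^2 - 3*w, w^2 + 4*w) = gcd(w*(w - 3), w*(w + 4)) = w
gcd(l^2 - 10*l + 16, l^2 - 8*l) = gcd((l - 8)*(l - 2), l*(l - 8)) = l - 8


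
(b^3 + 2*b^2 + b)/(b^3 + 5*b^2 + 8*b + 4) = b*(b + 1)/(b^2 + 4*b + 4)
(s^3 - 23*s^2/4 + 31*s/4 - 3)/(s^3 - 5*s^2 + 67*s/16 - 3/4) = 4*(s - 1)/(4*s - 1)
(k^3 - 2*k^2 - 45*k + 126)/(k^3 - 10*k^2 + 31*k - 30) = (k^2 + k - 42)/(k^2 - 7*k + 10)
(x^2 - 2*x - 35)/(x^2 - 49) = (x + 5)/(x + 7)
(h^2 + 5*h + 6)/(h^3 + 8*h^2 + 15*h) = (h + 2)/(h*(h + 5))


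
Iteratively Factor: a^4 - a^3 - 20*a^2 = (a - 5)*(a^3 + 4*a^2) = (a - 5)*(a + 4)*(a^2) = a*(a - 5)*(a + 4)*(a)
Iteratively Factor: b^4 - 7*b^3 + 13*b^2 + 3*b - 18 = (b + 1)*(b^3 - 8*b^2 + 21*b - 18) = (b - 3)*(b + 1)*(b^2 - 5*b + 6) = (b - 3)^2*(b + 1)*(b - 2)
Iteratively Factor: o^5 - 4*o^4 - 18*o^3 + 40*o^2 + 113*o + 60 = (o - 5)*(o^4 + o^3 - 13*o^2 - 25*o - 12) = (o - 5)*(o - 4)*(o^3 + 5*o^2 + 7*o + 3) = (o - 5)*(o - 4)*(o + 3)*(o^2 + 2*o + 1) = (o - 5)*(o - 4)*(o + 1)*(o + 3)*(o + 1)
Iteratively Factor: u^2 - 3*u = (u - 3)*(u)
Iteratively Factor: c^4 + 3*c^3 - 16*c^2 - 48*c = (c)*(c^3 + 3*c^2 - 16*c - 48) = c*(c - 4)*(c^2 + 7*c + 12) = c*(c - 4)*(c + 3)*(c + 4)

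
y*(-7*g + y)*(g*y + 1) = -7*g^2*y^2 + g*y^3 - 7*g*y + y^2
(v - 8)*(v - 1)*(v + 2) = v^3 - 7*v^2 - 10*v + 16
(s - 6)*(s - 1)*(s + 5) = s^3 - 2*s^2 - 29*s + 30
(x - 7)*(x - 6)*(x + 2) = x^3 - 11*x^2 + 16*x + 84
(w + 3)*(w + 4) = w^2 + 7*w + 12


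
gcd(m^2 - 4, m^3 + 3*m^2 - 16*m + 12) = m - 2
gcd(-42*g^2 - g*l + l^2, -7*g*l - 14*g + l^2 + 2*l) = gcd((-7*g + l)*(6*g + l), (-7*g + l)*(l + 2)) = 7*g - l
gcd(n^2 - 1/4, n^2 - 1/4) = n^2 - 1/4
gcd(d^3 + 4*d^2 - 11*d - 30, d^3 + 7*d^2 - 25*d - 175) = d + 5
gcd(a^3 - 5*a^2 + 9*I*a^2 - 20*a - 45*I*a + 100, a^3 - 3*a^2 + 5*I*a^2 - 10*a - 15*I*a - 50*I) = a^2 + a*(-5 + 5*I) - 25*I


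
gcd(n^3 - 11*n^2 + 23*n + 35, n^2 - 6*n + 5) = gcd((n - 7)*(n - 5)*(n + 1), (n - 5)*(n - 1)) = n - 5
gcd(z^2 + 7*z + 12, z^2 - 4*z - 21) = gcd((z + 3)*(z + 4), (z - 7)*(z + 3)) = z + 3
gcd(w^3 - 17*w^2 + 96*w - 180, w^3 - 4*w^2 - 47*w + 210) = w^2 - 11*w + 30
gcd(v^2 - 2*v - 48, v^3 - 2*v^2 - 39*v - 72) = v - 8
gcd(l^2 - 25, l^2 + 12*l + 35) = l + 5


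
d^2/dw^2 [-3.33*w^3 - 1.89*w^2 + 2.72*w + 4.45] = -19.98*w - 3.78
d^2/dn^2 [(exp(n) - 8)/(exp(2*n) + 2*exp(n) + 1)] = (exp(2*n) - 36*exp(n) + 17)*exp(n)/(exp(4*n) + 4*exp(3*n) + 6*exp(2*n) + 4*exp(n) + 1)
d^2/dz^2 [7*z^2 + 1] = 14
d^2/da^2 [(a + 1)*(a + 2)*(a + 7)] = 6*a + 20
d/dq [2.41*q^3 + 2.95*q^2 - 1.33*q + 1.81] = 7.23*q^2 + 5.9*q - 1.33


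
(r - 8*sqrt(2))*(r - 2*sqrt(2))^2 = r^3 - 12*sqrt(2)*r^2 + 72*r - 64*sqrt(2)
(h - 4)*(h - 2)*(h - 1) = h^3 - 7*h^2 + 14*h - 8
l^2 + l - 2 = (l - 1)*(l + 2)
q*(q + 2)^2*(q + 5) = q^4 + 9*q^3 + 24*q^2 + 20*q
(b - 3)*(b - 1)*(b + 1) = b^3 - 3*b^2 - b + 3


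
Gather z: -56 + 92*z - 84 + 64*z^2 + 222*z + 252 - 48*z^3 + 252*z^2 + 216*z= -48*z^3 + 316*z^2 + 530*z + 112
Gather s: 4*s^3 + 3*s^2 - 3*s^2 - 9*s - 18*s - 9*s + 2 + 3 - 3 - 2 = 4*s^3 - 36*s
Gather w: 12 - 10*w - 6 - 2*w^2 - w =-2*w^2 - 11*w + 6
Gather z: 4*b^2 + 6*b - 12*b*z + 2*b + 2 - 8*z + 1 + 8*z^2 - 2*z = 4*b^2 + 8*b + 8*z^2 + z*(-12*b - 10) + 3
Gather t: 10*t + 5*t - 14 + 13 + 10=15*t + 9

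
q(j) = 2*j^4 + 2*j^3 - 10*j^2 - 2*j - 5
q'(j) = 8*j^3 + 6*j^2 - 20*j - 2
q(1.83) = -7.46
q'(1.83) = 30.52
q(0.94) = -12.49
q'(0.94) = -8.85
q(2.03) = 0.43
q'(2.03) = 49.05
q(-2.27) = -22.28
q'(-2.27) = -19.26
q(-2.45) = -17.48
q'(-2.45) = -34.63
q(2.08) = 3.01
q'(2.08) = 54.35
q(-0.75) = -9.34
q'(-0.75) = 13.00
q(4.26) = 618.29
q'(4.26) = 640.16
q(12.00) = 43459.00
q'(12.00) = 14446.00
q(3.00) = 115.00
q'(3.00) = 208.00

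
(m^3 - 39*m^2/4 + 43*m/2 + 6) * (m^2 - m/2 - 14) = m^5 - 41*m^4/4 + 99*m^3/8 + 527*m^2/4 - 304*m - 84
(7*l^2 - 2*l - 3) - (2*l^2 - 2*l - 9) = 5*l^2 + 6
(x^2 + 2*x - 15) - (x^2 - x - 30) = 3*x + 15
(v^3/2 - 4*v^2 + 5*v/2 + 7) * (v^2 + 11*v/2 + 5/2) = v^5/2 - 5*v^4/4 - 73*v^3/4 + 43*v^2/4 + 179*v/4 + 35/2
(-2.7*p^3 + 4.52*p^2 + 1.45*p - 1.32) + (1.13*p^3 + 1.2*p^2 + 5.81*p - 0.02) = -1.57*p^3 + 5.72*p^2 + 7.26*p - 1.34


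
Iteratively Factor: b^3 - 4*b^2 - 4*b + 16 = (b - 2)*(b^2 - 2*b - 8) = (b - 2)*(b + 2)*(b - 4)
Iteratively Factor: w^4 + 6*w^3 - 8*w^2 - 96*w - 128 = (w + 4)*(w^3 + 2*w^2 - 16*w - 32) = (w + 4)^2*(w^2 - 2*w - 8) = (w - 4)*(w + 4)^2*(w + 2)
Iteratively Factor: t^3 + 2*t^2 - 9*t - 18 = (t + 2)*(t^2 - 9) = (t - 3)*(t + 2)*(t + 3)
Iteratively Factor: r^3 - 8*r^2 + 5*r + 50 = (r - 5)*(r^2 - 3*r - 10) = (r - 5)*(r + 2)*(r - 5)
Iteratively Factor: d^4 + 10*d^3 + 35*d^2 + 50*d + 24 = (d + 4)*(d^3 + 6*d^2 + 11*d + 6) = (d + 2)*(d + 4)*(d^2 + 4*d + 3) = (d + 2)*(d + 3)*(d + 4)*(d + 1)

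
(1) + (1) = 2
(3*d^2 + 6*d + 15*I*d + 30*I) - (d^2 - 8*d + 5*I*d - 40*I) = 2*d^2 + 14*d + 10*I*d + 70*I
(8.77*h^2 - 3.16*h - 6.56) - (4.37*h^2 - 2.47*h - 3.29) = 4.4*h^2 - 0.69*h - 3.27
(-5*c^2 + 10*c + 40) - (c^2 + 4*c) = -6*c^2 + 6*c + 40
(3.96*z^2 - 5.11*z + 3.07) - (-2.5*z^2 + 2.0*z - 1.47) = 6.46*z^2 - 7.11*z + 4.54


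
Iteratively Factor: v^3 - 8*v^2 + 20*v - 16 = (v - 2)*(v^2 - 6*v + 8) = (v - 4)*(v - 2)*(v - 2)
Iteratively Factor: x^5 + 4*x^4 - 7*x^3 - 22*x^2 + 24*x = (x + 4)*(x^4 - 7*x^2 + 6*x) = x*(x + 4)*(x^3 - 7*x + 6) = x*(x - 2)*(x + 4)*(x^2 + 2*x - 3) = x*(x - 2)*(x - 1)*(x + 4)*(x + 3)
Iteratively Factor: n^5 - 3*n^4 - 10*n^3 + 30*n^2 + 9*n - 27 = (n - 1)*(n^4 - 2*n^3 - 12*n^2 + 18*n + 27) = (n - 1)*(n + 1)*(n^3 - 3*n^2 - 9*n + 27) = (n - 3)*(n - 1)*(n + 1)*(n^2 - 9) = (n - 3)*(n - 1)*(n + 1)*(n + 3)*(n - 3)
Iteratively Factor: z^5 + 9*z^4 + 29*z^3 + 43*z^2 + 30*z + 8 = (z + 4)*(z^4 + 5*z^3 + 9*z^2 + 7*z + 2) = (z + 2)*(z + 4)*(z^3 + 3*z^2 + 3*z + 1) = (z + 1)*(z + 2)*(z + 4)*(z^2 + 2*z + 1) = (z + 1)^2*(z + 2)*(z + 4)*(z + 1)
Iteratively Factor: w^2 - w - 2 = (w + 1)*(w - 2)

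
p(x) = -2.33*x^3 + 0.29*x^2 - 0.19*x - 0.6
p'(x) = -6.99*x^2 + 0.58*x - 0.19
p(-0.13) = -0.57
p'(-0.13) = -0.38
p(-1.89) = 16.53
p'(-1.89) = -26.26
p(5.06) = -296.00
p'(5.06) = -176.22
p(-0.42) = -0.30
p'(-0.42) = -1.67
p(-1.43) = 7.08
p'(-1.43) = -15.31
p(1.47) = -7.65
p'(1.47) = -14.44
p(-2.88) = 58.01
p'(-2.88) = -59.84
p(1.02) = -2.96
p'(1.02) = -6.87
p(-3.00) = 65.49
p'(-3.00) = -64.84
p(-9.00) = 1723.17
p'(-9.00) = -571.60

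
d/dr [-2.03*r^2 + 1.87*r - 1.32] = 1.87 - 4.06*r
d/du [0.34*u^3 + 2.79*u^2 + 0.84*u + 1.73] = 1.02*u^2 + 5.58*u + 0.84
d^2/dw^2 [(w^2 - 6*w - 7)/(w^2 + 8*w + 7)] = -28/(w^3 + 21*w^2 + 147*w + 343)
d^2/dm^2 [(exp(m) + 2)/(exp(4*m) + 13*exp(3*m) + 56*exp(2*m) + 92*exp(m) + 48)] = (9*exp(5*m) + 121*exp(4*m) + 552*exp(3*m) + 906*exp(2*m) + 100*exp(m) - 816)*exp(m)/(exp(9*m) + 33*exp(8*m) + 465*exp(7*m) + 3647*exp(6*m) + 17394*exp(5*m) + 51756*exp(4*m) + 94888*exp(3*m) + 102240*exp(2*m) + 58752*exp(m) + 13824)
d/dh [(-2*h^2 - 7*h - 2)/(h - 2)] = 2*(-h^2 + 4*h + 8)/(h^2 - 4*h + 4)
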